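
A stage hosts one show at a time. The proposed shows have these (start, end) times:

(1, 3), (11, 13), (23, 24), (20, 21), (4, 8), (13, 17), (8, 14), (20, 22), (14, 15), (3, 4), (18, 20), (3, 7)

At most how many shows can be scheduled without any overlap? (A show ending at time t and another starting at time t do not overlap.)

Sorted by end: (1,3)  (3,4)  (3,7)  (4,8)  (11,13)  (8,14)  (14,15)  (13,17)  (18,20)  (20,21)  (20,22)  (23,24)
take (1,3); take (3,4); take (4,8); take (11,13); skip (8,14); take (14,15); skip (13,17); take (18,20); take (20,21); skip (20,22); take (23,24).
Selected 8 shows.

8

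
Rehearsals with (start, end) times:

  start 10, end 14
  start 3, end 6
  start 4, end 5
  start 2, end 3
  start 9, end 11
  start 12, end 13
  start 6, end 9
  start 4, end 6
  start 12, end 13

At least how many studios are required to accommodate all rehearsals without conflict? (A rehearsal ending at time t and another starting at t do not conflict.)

3

The answer is the maximum number of intervals overlapping at any instant.
Events (time:±→running): 2:+→1 3:-→0 3:+→1 4:+→2 4:+→3 … peak 3.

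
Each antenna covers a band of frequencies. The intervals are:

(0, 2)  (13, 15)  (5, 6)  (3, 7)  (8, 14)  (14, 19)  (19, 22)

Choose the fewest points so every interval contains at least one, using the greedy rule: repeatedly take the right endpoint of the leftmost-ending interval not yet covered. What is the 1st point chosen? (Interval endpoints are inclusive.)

Sort by right endpoint; whenever an interval is uncovered, place a point at its right end.
By right end: [0,2]  [5,6]  [3,7]  [8,14]  [13,15]  [14,19]  [19,22]
[0,2] uncovered → point at 2; [5,6] uncovered → point at 6; [8,14] uncovered → point at 14; [19,22] uncovered → point at 22.
Points: 2, 6, 14, 22 (4 total).

2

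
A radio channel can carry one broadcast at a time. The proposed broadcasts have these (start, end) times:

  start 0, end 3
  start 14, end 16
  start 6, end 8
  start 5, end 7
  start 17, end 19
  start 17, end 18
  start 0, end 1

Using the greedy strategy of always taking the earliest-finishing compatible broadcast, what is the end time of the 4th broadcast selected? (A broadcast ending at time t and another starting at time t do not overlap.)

Sorted by end: (0,1)  (0,3)  (5,7)  (6,8)  (14,16)  (17,18)  (17,19)
take (0,1); take (5,7); take (14,16); take (17,18); skip (17,19).
Selected: (0,1) (5,7) (14,16) (17,18)

18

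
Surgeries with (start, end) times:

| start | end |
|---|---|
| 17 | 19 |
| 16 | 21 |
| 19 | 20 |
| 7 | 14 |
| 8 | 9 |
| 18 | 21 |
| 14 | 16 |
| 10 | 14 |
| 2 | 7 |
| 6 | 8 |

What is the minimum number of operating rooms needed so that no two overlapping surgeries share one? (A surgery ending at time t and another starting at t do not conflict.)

The answer is the maximum number of intervals overlapping at any instant.
Events (time:±→running): 2:+→1 6:+→2 7:-→1 7:+→2 8:-→1 8:+→2 9:-→1 10:+→2 14:-→1 14:-→0 14:+→1 16:-→0 16:+→1 17:+→2 18:+→3 … peak 3.

3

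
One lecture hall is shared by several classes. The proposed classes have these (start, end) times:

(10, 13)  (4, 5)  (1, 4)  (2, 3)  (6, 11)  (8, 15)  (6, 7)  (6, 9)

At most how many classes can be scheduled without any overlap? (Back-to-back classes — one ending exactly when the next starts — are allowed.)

4

Sorted by end: (2,3)  (1,4)  (4,5)  (6,7)  (6,9)  (6,11)  (10,13)  (8,15)
take (2,3); take (4,5); take (6,7); skip (6,9); take (10,13); skip (8,15).
Selected 4 classes.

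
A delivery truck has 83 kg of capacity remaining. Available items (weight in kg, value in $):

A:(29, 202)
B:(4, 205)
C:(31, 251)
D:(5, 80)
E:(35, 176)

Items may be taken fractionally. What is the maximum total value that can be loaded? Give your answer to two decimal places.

808.40

Order: B (205/4=51.25) > D (80/5=16.00) > C (251/31=8.10) > A (202/29=6.97) > E (176/35=5.03)
Fill: take B (4 @ 205) → take D (5 @ 80) → take C (31 @ 251) → take A (29 @ 202) → take 14/35 of E → 70.40; 83/83 used.
Total value = 808.40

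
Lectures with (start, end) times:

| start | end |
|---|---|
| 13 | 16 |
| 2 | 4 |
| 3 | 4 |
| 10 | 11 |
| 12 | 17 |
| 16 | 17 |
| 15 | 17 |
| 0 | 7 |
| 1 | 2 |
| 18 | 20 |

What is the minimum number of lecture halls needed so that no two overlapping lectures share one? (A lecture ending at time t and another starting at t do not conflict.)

The answer is the maximum number of intervals overlapping at any instant.
Events (time:±→running): 0:+→1 1:+→2 2:-→1 2:+→2 3:+→3 … peak 3.

3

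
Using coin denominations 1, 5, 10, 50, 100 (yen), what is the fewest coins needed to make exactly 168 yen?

7

168 = 1×100 + 1×50 + 1×10 + 1×5 + 3×1
Total coins = 1 + 1 + 1 + 1 + 3 = 7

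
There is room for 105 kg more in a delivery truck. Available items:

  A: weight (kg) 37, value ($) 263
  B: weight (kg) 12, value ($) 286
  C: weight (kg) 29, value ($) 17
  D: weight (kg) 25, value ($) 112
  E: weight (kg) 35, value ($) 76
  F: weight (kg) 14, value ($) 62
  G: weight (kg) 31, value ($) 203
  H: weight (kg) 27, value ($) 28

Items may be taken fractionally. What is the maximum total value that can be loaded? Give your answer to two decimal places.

864.00

Ratios (sorted): B 23.83, A 7.11, G 6.55, D 4.48, F 4.43, E 2.17, H 1.04, C 0.59
take B (12 @ 286); take A (37 @ 263); take G (31 @ 203); take D (25 @ 112). Capacity used 105/105.
Total value = 864.00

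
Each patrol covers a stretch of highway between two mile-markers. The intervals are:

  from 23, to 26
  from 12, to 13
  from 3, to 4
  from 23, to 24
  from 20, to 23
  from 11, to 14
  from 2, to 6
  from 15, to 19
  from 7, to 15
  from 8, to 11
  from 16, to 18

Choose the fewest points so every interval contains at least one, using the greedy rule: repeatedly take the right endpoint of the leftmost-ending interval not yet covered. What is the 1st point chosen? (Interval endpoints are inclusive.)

Process intervals by earliest right end; each time one isn't hit yet, stab at its right endpoint.
Sorted: [3,4] [2,6] [8,11] [12,13] [11,14] [7,15] [16,18] [15,19] [20,23] [23,24] [23,26]
{[3,4],[2,6]} hit by 4; {[8,11]} hit by 11; {[12,13],[11,14],[7,15]} hit by 13; {[16,18],[15,19]} hit by 18; {[20,23],[23,24],[23,26]} hit by 23.
Points: 4, 11, 13, 18, 23 (5 total).

4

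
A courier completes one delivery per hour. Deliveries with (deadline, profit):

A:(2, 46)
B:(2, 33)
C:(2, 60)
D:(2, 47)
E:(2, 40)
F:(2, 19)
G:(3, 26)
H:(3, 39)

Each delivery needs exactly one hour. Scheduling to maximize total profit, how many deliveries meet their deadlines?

3

Sort by profit descending; place each in the latest free slot ≤ its deadline.
By profit: C(d2,60), D(d2,47), A(d2,46), E(d2,40), H(d3,39), B(d2,33), G(d3,26), F(d2,19)
C→slot 2; D→slot 1; A skipped; E skipped; H→slot 3; B skipped; G skipped; F skipped.
3 of 8 scheduled.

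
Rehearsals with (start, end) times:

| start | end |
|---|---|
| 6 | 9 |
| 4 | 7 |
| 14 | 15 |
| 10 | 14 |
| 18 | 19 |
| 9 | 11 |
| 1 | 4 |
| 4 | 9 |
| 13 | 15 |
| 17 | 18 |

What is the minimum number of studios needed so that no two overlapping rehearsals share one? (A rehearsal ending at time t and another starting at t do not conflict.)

3

The answer is the maximum number of intervals overlapping at any instant.
starts: [1, 4, 4, 6, 9, 10, 13, 14, 17, 18]
ends:   [4, 7, 9, 9, 11, 14, 15, 15, 18, 19]
s1→1 e4→0 s4→1 s4→2 s6→3  — peak 3.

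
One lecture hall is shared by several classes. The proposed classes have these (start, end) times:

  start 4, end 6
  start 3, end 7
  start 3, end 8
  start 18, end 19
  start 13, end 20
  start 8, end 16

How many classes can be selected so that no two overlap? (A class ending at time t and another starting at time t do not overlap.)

Sorted by end: (4,6)  (3,7)  (3,8)  (8,16)  (18,19)  (13,20)
take (4,6); take (8,16); take (18,19); skip (13,20).
Selected 3 classes.

3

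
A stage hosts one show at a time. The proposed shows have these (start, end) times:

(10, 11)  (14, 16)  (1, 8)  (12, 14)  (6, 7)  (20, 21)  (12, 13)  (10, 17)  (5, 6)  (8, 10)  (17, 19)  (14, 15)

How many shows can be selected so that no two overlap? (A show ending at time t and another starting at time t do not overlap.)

Sorted by end: (5,6)  (6,7)  (1,8)  (8,10)  (10,11)  (12,13)  (12,14)  (14,15)  (14,16)  (10,17)  (17,19)  (20,21)
take (5,6); take (6,7); take (8,10); take (10,11); take (12,13); take (14,15); take (17,19); take (20,21).
Selected 8 shows.

8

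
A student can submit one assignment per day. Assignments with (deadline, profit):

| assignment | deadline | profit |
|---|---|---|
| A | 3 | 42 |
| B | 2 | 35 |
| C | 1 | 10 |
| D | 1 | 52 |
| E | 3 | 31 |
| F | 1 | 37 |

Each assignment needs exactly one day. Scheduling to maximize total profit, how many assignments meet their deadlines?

3

Take jobs in profit order; each goes to the latest open slot no later than its deadline.
By profit: D(d1,52), A(d3,42), F(d1,37), B(d2,35), E(d3,31), C(d1,10)
D→slot 1; A→slot 3; F skipped; B→slot 2; E skipped; C skipped.
3 of 6 scheduled.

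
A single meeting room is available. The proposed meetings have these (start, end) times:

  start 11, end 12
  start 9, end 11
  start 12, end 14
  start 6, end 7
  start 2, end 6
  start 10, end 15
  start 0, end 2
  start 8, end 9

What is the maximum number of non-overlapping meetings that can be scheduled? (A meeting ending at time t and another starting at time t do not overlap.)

7

Sort by end time and greedily take each interval whose start is ≥ the last chosen end.
By end time: (0,2), (2,6), (6,7), (8,9), (9,11), (11,12), (12,14), (10,15).
Pick (0,2); next start ≥ 2 → (2,6); next start ≥ 6 → (6,7); next start ≥ 7 → (8,9); next start ≥ 9 → (9,11); next start ≥ 11 → (11,12); next start ≥ 12 → (12,14).
Selected 7 meetings.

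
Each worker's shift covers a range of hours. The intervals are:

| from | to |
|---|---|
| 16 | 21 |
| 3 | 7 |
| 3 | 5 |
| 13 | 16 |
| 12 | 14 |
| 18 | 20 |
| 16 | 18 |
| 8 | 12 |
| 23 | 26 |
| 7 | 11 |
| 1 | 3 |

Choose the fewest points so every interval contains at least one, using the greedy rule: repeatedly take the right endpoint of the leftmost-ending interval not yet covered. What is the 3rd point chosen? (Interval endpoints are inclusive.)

Sorted: [1,3] [3,5] [3,7] [7,11] [8,12] [12,14] [13,16] [16,18] [18,20] [16,21] [23,26]
{[1,3],[3,5],[3,7]} hit by 3; {[7,11],[8,12]} hit by 11; {[12,14],[13,16]} hit by 14; {[16,18],[18,20],[16,21]} hit by 18; {[23,26]} hit by 26.
Points: 3, 11, 14, 18, 26 (5 total).

14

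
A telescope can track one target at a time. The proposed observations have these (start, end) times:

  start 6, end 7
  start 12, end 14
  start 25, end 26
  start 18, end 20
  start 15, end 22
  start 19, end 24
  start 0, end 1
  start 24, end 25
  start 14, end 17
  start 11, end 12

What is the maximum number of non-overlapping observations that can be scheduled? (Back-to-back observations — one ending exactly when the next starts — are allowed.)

8

Greedy by earliest finish: after sorting by end time, pick each interval compatible with the last pick.
By end time: (0,1), (6,7), (11,12), (12,14), (14,17), (18,20), (15,22), (19,24), (24,25), (25,26).
Pick (0,1); next start ≥ 1 → (6,7); next start ≥ 7 → (11,12); next start ≥ 12 → (12,14); next start ≥ 14 → (14,17); next start ≥ 17 → (18,20); next start ≥ 20 → (24,25); next start ≥ 25 → (25,26).
Selected 8 observations.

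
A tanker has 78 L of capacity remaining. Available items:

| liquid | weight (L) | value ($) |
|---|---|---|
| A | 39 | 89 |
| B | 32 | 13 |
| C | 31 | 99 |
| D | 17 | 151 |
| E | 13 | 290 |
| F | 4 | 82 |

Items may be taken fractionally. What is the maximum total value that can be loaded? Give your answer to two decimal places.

651.67

Order: E (290/13=22.31) > F (82/4=20.50) > D (151/17=8.88) > C (99/31=3.19) > A (89/39=2.28) > B (13/32=0.41)
Fill: take E (13 @ 290) → take F (4 @ 82) → take D (17 @ 151) → take C (31 @ 99) → take 13/39 of A → 29.67; 78/78 used.
Total value = 651.67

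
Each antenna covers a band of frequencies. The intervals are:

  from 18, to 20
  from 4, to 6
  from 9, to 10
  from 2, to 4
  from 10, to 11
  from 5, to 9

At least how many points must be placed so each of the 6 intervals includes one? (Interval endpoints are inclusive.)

4

By right end: [2,4]  [4,6]  [5,9]  [9,10]  [10,11]  [18,20]
[2,4] uncovered → point at 4; [5,9] uncovered → point at 9; [10,11] uncovered → point at 11; [18,20] uncovered → point at 20.
Points: 4, 9, 11, 20 (4 total).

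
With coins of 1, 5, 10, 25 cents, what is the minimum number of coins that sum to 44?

Use the largest denomination that fits, subtract, and repeat.
44 = 1×25 + 1×10 + 1×5 + 4×1
Total coins = 1 + 1 + 1 + 4 = 7

7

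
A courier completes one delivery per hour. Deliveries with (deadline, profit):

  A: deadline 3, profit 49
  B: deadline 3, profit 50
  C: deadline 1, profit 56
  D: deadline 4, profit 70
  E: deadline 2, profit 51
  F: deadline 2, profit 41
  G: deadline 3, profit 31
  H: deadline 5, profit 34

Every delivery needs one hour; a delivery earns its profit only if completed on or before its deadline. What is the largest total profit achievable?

Take jobs in profit order; each goes to the latest open slot no later than its deadline.
By profit: D(d4,70), C(d1,56), E(d2,51), B(d3,50), A(d3,49), F(d2,41), H(d5,34), G(d3,31)
D→slot 4; C→slot 1; E→slot 2; B→slot 3; A skipped; F skipped; H→slot 5; G skipped.
Profit = 56 + 51 + 50 + 70 + 34 = 261

261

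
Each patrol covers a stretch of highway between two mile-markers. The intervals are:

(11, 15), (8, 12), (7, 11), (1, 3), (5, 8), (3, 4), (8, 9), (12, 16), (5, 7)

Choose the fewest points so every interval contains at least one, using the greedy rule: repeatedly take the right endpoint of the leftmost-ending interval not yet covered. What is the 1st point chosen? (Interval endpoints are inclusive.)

Sorted: [1,3] [3,4] [5,7] [5,8] [8,9] [7,11] [8,12] [11,15] [12,16]
{[1,3],[3,4]} hit by 3; {[5,7],[5,8]} hit by 7; {[8,9],[7,11],[8,12]} hit by 9; {[11,15],[12,16]} hit by 15.
Points: 3, 7, 9, 15 (4 total).

3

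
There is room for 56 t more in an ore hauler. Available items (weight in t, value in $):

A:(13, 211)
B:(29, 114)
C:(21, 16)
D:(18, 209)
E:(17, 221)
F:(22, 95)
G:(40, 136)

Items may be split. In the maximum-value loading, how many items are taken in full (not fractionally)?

Order: A (211/13=16.23) > E (221/17=13.00) > D (209/18=11.61) > F (95/22=4.32) > B (114/29=3.93) > G (136/40=3.40) > C (16/21=0.76)
Fill: take A (13 @ 211) → take E (17 @ 221) → take D (18 @ 209) → take 8/22 of F → 34.55; 56/56 used.
3 item(s) taken whole; one partial (take 8/22 of F).

3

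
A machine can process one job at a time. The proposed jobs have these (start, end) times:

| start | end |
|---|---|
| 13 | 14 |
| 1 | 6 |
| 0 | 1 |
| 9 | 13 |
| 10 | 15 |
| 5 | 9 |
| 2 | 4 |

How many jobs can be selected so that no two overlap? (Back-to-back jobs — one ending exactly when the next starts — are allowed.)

Sort by end time and greedily take each interval whose start is ≥ the last chosen end.
By end time: (0,1), (2,4), (1,6), (5,9), (9,13), (13,14), (10,15).
Pick (0,1); next start ≥ 1 → (2,4); next start ≥ 4 → (5,9); next start ≥ 9 → (9,13); next start ≥ 13 → (13,14).
Selected 5 jobs.

5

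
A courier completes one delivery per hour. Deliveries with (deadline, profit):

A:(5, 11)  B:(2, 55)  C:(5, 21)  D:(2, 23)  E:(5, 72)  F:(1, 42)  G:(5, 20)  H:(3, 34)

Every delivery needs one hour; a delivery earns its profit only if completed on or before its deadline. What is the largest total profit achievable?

224

Take jobs in profit order; each goes to the latest open slot no later than its deadline.
By profit: E(d5,72), B(d2,55), F(d1,42), H(d3,34), D(d2,23), C(d5,21), G(d5,20), A(d5,11)
E→slot 5; B→slot 2; F→slot 1; H→slot 3; D skipped; C→slot 4; G skipped; A skipped.
Profit = 42 + 55 + 34 + 21 + 72 = 224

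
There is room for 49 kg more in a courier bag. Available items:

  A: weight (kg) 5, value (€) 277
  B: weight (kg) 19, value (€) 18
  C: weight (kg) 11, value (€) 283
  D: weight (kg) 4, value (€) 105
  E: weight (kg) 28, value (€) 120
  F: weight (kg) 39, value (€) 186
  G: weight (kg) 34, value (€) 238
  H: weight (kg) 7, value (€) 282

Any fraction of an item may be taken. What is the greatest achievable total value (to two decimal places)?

1101.00

Ratios (sorted): A 55.40, H 40.29, D 26.25, C 25.73, G 7.00, F 4.77, E 4.29, B 0.95
take A (5 @ 277); take H (7 @ 282); take D (4 @ 105); take C (11 @ 283); take 22/34 of G → 154.00. Capacity used 49/49.
Total value = 1101.00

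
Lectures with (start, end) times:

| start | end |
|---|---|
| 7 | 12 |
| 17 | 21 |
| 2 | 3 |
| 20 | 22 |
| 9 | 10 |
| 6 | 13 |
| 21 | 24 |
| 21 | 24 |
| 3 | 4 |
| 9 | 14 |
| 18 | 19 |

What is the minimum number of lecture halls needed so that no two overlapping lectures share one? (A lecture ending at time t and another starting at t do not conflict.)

The answer is the maximum number of intervals overlapping at any instant.
starts: [2, 3, 6, 7, 9, 9, 17, 18, 20, 21, 21]
ends:   [3, 4, 10, 12, 13, 14, 19, 21, 22, 24, 24]
s2→1 e3→0 s3→1 e4→0 s6→1 s7→2 s9→3 s9→4  — peak 4.

4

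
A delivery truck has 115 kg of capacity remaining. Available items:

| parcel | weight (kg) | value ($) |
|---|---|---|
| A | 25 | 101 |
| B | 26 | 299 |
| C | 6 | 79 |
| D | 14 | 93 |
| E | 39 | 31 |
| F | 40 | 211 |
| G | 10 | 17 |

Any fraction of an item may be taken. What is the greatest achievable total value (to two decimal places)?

789.80

Greedy by value/weight ratio, highest first.
Ratios (sorted): C 13.17, B 11.50, D 6.64, F 5.28, A 4.04, G 1.70, E 0.79
take C (6 @ 79); take B (26 @ 299); take D (14 @ 93); take F (40 @ 211); take A (25 @ 101); take 4/10 of G → 6.80. Capacity used 115/115.
Total value = 789.80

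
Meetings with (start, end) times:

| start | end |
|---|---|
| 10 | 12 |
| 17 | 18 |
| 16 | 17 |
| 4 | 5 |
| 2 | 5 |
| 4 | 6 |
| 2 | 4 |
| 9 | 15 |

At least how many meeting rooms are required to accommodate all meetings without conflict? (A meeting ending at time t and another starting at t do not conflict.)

3

The answer is the maximum number of intervals overlapping at any instant.
Events (time:±→running): 2:+→1 2:+→2 4:-→1 4:+→2 4:+→3 … peak 3.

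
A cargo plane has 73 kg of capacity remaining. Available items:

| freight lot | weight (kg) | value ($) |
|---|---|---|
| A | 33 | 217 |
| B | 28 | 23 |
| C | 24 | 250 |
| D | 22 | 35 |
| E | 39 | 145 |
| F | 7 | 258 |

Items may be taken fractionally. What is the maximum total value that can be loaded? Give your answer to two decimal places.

758.46

Order: F (258/7=36.86) > C (250/24=10.42) > A (217/33=6.58) > E (145/39=3.72) > D (35/22=1.59) > B (23/28=0.82)
Fill: take F (7 @ 258) → take C (24 @ 250) → take A (33 @ 217) → take 9/39 of E → 33.46; 73/73 used.
Total value = 758.46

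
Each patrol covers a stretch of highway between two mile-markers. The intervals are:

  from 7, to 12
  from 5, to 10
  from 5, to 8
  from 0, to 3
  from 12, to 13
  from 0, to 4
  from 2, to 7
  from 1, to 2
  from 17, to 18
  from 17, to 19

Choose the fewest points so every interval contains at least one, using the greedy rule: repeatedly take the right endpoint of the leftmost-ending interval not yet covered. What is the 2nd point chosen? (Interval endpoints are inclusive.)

Process intervals by earliest right end; each time one isn't hit yet, stab at its right endpoint.
By right end: [1,2]  [0,3]  [0,4]  [2,7]  [5,8]  [5,10]  [7,12]  [12,13]  [17,18]  [17,19]
[1,2] uncovered → point at 2; [5,8] uncovered → point at 8; [12,13] uncovered → point at 13; [17,18] uncovered → point at 18.
Points: 2, 8, 13, 18 (4 total).

8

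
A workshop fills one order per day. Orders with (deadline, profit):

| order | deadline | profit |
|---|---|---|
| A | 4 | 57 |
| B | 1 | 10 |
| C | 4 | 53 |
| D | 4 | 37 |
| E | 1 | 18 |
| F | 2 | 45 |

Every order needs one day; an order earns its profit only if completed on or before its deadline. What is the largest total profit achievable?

192

Take jobs in profit order; each goes to the latest open slot no later than its deadline.
Profit order: A=57 C=53 F=45 D=37 E=18 B=10
Assign: A→slot 4, C→slot 3, F→slot 2, D→slot 1, E skipped, B skipped.
Slots: [1:D] [2:F] [3:C] [4:A]
Profit = 37 + 45 + 53 + 57 = 192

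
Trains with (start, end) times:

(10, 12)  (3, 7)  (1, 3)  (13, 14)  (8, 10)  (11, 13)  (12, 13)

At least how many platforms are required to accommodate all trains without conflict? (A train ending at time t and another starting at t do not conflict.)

The answer is the maximum number of intervals overlapping at any instant.
starts: [1, 3, 8, 10, 11, 12, 13]
ends:   [3, 7, 10, 12, 13, 13, 14]
s1→1 e3→0 s3→1 e7→0 s8→1 e10→0 s10→1 s11→2  — peak 2.

2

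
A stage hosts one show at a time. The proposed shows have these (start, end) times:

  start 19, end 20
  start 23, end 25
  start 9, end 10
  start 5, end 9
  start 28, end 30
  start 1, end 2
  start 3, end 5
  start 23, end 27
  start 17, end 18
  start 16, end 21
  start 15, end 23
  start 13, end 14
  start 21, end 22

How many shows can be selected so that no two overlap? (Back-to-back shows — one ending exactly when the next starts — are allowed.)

Order by finish time; keep every interval that doesn't clash with the previous kept one.
Sorted by end: (1,2)  (3,5)  (5,9)  (9,10)  (13,14)  (17,18)  (19,20)  (16,21)  (21,22)  (15,23)  (23,25)  (23,27)  (28,30)
take (1,2); take (3,5); take (5,9); take (9,10); take (13,14); take (17,18); take (19,20); take (21,22); skip (15,23); take (23,25); take (28,30).
Selected 10 shows.

10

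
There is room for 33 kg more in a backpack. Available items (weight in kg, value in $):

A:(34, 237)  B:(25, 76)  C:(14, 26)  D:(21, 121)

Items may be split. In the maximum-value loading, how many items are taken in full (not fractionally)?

Order: A (237/34=6.97) > D (121/21=5.76) > B (76/25=3.04) > C (26/14=1.86)
Fill: take 33/34 of A → 230.03; 33/33 used.
0 item(s) taken whole; one partial (take 33/34 of A).

0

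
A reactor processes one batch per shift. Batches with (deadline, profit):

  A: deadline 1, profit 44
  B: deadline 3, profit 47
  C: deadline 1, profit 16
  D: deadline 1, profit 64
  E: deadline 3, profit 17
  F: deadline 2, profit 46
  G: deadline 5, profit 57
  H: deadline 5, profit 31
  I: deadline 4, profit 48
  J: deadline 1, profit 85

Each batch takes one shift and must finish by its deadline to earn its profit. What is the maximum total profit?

By profit: J(d1,85), D(d1,64), G(d5,57), I(d4,48), B(d3,47), F(d2,46), A(d1,44), H(d5,31), E(d3,17), C(d1,16)
J→slot 1; D skipped; G→slot 5; I→slot 4; B→slot 3; F→slot 2; A skipped; H skipped; E skipped; C skipped.
Profit = 85 + 46 + 47 + 48 + 57 = 283

283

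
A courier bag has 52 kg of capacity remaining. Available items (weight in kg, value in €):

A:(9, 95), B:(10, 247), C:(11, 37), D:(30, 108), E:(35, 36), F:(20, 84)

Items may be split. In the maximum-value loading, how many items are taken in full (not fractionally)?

3

Sort by value per unit weight and fill in that order.
Order: B (247/10=24.70) > A (95/9=10.56) > F (84/20=4.20) > D (108/30=3.60) > C (37/11=3.36) > E (36/35=1.03)
Fill: take B (10 @ 247) → take A (9 @ 95) → take F (20 @ 84) → take 13/30 of D → 46.80; 52/52 used.
3 item(s) taken whole; one partial (take 13/30 of D).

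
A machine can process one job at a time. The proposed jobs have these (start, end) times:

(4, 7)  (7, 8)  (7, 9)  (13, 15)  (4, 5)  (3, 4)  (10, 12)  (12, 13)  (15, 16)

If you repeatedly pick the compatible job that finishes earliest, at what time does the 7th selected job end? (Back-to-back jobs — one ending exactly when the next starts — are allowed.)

16

By end time: (3,4), (4,5), (4,7), (7,8), (7,9), (10,12), (12,13), (13,15), (15,16).
Pick (3,4); next start ≥ 4 → (4,5); next start ≥ 5 → (7,8); next start ≥ 8 → (10,12); next start ≥ 12 → (12,13); next start ≥ 13 → (13,15); next start ≥ 15 → (15,16).
Selected: (3,4) (4,5) (7,8) (10,12) (12,13) (13,15) (15,16)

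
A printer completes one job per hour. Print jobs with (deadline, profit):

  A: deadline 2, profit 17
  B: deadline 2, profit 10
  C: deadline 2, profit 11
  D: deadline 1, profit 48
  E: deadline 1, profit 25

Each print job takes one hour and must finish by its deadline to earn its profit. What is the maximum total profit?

Sort by profit descending; place each in the latest free slot ≤ its deadline.
By profit: D(d1,48), E(d1,25), A(d2,17), C(d2,11), B(d2,10)
D→slot 1; E skipped; A→slot 2; C skipped; B skipped.
Profit = 48 + 17 = 65

65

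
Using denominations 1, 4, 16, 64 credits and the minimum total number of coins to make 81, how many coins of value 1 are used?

Use the largest denomination that fits, subtract, and repeat.
81 − 1×64→17 − 1×16→1 − 1×1→0
Count of 1: 1

1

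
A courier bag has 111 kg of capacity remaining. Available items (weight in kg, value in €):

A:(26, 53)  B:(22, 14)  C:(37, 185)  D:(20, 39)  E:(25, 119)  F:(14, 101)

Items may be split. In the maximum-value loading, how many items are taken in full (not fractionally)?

4

Greedy by value/weight ratio, highest first.
Ratios (sorted): F 7.21, C 5.00, E 4.76, A 2.04, D 1.95, B 0.64
take F (14 @ 101); take C (37 @ 185); take E (25 @ 119); take A (26 @ 53); take 9/20 of D → 17.55. Capacity used 111/111.
4 item(s) taken whole; one partial (take 9/20 of D).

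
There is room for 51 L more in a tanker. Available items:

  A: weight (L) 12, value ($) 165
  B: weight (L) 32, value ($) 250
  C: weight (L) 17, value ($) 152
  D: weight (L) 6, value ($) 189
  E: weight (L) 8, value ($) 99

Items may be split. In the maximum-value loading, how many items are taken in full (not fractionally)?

Sort by value per unit weight and fill in that order.
Order: D (189/6=31.50) > A (165/12=13.75) > E (99/8=12.38) > C (152/17=8.94) > B (250/32=7.81)
Fill: take D (6 @ 189) → take A (12 @ 165) → take E (8 @ 99) → take C (17 @ 152) → take 8/32 of B → 62.50; 51/51 used.
4 item(s) taken whole; one partial (take 8/32 of B).

4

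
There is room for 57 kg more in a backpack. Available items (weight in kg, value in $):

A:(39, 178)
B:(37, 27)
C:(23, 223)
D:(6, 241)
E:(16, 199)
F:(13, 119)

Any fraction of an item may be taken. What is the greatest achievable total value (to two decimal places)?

Order: D (241/6=40.17) > E (199/16=12.44) > C (223/23=9.70) > F (119/13=9.15) > A (178/39=4.56) > B (27/37=0.73)
Fill: take D (6 @ 241) → take E (16 @ 199) → take C (23 @ 223) → take 12/13 of F → 109.85; 57/57 used.
Total value = 772.85

772.85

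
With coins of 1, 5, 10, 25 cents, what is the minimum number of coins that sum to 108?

8

Use the largest denomination that fits, subtract, and repeat.
108 − 4×25→8 − 1×5→3 − 3×1→0
Total coins = 4 + 1 + 3 = 8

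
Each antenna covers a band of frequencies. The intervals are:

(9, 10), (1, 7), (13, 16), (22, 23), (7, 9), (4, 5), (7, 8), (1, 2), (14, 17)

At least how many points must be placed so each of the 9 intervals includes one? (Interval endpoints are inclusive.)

Process intervals by earliest right end; each time one isn't hit yet, stab at its right endpoint.
By right end: [1,2]  [4,5]  [1,7]  [7,8]  [7,9]  [9,10]  [13,16]  [14,17]  [22,23]
[1,2] uncovered → point at 2; [4,5] uncovered → point at 5; [7,8] uncovered → point at 8; [9,10] uncovered → point at 10; [13,16] uncovered → point at 16; [22,23] uncovered → point at 23.
Points: 2, 5, 8, 10, 16, 23 (6 total).

6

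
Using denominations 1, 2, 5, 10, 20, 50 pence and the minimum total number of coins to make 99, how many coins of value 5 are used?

1

Greedy: take as many of the largest coin as possible, then repeat with the remainder.
99 = 1×50 + 2×20 + 1×5 + 2×2
Count of 5: 1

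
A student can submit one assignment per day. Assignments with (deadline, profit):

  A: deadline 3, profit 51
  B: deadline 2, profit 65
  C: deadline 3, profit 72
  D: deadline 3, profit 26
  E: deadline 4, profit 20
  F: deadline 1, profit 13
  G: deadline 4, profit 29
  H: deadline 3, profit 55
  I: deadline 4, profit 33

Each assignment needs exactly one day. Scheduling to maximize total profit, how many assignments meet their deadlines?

4

Take jobs in profit order; each goes to the latest open slot no later than its deadline.
Profit order: C=72 B=65 H=55 A=51 I=33 G=29 D=26 E=20 F=13
Assign: C→slot 3, B→slot 2, H→slot 1, A skipped, I→slot 4, G skipped, D skipped, E skipped, F skipped.
Slots: [1:H] [2:B] [3:C] [4:I]
4 of 9 scheduled.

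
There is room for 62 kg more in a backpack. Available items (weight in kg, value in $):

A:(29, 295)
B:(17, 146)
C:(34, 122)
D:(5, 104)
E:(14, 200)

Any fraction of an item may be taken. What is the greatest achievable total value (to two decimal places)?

719.24

Sort by value per unit weight and fill in that order.
Order: D (104/5=20.80) > E (200/14=14.29) > A (295/29=10.17) > B (146/17=8.59) > C (122/34=3.59)
Fill: take D (5 @ 104) → take E (14 @ 200) → take A (29 @ 295) → take 14/17 of B → 120.24; 62/62 used.
Total value = 719.24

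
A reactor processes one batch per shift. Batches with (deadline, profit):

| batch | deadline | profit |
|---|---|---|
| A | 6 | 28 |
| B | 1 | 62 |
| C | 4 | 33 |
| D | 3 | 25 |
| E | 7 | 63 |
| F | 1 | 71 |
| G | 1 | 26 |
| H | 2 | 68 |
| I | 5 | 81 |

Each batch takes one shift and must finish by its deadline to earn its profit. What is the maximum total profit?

369

Sort by profit descending; place each in the latest free slot ≤ its deadline.
By profit: I(d5,81), F(d1,71), H(d2,68), E(d7,63), B(d1,62), C(d4,33), A(d6,28), G(d1,26), D(d3,25)
I→slot 5; F→slot 1; H→slot 2; E→slot 7; B skipped; C→slot 4; A→slot 6; G skipped; D→slot 3.
Profit = 71 + 68 + 25 + 33 + 81 + 28 + 63 = 369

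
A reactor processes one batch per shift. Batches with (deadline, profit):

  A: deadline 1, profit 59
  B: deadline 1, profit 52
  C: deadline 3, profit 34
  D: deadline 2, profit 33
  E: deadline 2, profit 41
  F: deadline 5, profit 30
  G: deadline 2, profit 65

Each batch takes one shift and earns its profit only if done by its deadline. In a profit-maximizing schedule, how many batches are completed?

Take jobs in profit order; each goes to the latest open slot no later than its deadline.
By profit: G(d2,65), A(d1,59), B(d1,52), E(d2,41), C(d3,34), D(d2,33), F(d5,30)
G→slot 2; A→slot 1; B skipped; E skipped; C→slot 3; D skipped; F→slot 5.
4 of 7 scheduled.

4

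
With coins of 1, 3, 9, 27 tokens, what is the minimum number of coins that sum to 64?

4

64 − 2×27→10 − 1×9→1 − 1×1→0
Total coins = 2 + 1 + 1 = 4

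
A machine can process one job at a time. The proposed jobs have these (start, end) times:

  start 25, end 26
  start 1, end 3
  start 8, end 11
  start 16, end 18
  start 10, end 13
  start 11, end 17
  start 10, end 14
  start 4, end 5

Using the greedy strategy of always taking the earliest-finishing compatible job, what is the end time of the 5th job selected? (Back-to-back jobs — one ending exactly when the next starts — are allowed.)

By end time: (1,3), (4,5), (8,11), (10,13), (10,14), (11,17), (16,18), (25,26).
Pick (1,3); next start ≥ 3 → (4,5); next start ≥ 5 → (8,11); next start ≥ 11 → (11,17); next start ≥ 17 → (25,26).
Selected: (1,3) (4,5) (8,11) (11,17) (25,26)

26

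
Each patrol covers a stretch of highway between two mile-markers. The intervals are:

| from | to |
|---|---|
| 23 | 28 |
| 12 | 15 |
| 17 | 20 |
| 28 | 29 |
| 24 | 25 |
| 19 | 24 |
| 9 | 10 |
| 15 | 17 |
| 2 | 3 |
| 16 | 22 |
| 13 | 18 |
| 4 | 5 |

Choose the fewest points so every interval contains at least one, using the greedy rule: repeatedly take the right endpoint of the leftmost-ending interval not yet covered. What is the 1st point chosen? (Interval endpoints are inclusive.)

3

Sort by right endpoint; whenever an interval is uncovered, place a point at its right end.
Sorted: [2,3] [4,5] [9,10] [12,15] [15,17] [13,18] [17,20] [16,22] [19,24] [24,25] [23,28] [28,29]
{[2,3]} hit by 3; {[4,5]} hit by 5; {[9,10]} hit by 10; {[12,15],[15,17],[13,18]} hit by 15; {[17,20],[16,22],[19,24]} hit by 20; {[24,25],[23,28]} hit by 25; {[28,29]} hit by 29.
Points: 3, 5, 10, 15, 20, 25, 29 (7 total).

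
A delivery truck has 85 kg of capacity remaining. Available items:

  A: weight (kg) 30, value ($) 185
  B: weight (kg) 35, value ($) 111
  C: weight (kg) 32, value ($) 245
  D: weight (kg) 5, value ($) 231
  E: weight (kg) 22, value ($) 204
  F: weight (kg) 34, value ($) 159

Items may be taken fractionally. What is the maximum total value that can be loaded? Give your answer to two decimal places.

Order: D (231/5=46.20) > E (204/22=9.27) > C (245/32=7.66) > A (185/30=6.17) > F (159/34=4.68) > B (111/35=3.17)
Fill: take D (5 @ 231) → take E (22 @ 204) → take C (32 @ 245) → take 26/30 of A → 160.33; 85/85 used.
Total value = 840.33

840.33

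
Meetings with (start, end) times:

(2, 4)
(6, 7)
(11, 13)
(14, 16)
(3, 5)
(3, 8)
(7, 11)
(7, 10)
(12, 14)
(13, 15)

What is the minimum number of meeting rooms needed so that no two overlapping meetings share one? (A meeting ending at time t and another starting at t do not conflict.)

3

The answer is the maximum number of intervals overlapping at any instant.
starts: [2, 3, 3, 6, 7, 7, 11, 12, 13, 14]
ends:   [4, 5, 7, 8, 10, 11, 13, 14, 15, 16]
s2→1 s3→2 s3→3  — peak 3.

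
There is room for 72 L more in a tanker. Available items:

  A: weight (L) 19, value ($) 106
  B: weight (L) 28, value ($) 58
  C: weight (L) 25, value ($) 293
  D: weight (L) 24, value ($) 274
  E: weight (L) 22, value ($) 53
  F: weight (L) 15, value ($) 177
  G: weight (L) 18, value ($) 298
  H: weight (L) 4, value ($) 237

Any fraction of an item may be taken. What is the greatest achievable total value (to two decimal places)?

Sort by value per unit weight and fill in that order.
Ratios (sorted): H 59.25, G 16.56, F 11.80, C 11.72, D 11.42, A 5.58, E 2.41, B 2.07
take H (4 @ 237); take G (18 @ 298); take F (15 @ 177); take C (25 @ 293); take 10/24 of D → 114.17. Capacity used 72/72.
Total value = 1119.17

1119.17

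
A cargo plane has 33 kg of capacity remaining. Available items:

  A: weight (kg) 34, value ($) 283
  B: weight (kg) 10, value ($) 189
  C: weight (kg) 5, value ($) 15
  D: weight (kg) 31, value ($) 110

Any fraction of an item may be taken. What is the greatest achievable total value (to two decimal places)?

Sort by value per unit weight and fill in that order.
Ratios (sorted): B 18.90, A 8.32, D 3.55, C 3.00
take B (10 @ 189); take 23/34 of A → 191.44. Capacity used 33/33.
Total value = 380.44

380.44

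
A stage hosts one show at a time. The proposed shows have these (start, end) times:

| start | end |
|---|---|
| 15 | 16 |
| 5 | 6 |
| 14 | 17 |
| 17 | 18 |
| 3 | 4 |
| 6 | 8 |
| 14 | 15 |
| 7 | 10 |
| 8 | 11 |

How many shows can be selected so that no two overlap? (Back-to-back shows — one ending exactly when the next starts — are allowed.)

7

Greedy by earliest finish: after sorting by end time, pick each interval compatible with the last pick.
By end time: (3,4), (5,6), (6,8), (7,10), (8,11), (14,15), (15,16), (14,17), (17,18).
Pick (3,4); next start ≥ 4 → (5,6); next start ≥ 6 → (6,8); next start ≥ 8 → (8,11); next start ≥ 11 → (14,15); next start ≥ 15 → (15,16); next start ≥ 16 → (17,18).
Selected 7 shows.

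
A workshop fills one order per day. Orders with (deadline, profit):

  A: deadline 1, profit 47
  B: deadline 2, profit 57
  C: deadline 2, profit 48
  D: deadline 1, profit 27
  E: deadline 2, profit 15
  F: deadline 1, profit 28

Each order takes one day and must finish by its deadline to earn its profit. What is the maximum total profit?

105

Sort by profit descending; place each in the latest free slot ≤ its deadline.
Profit order: B=57 C=48 A=47 F=28 D=27 E=15
Assign: B→slot 2, C→slot 1, A skipped, F skipped, D skipped, E skipped.
Slots: [1:C] [2:B]
Profit = 48 + 57 = 105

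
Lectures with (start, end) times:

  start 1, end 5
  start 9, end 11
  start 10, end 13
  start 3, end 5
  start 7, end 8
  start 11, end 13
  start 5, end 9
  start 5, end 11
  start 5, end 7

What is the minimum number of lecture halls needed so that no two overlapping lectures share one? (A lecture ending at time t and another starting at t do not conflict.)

3

Count concurrent intervals with a sweep; the peak is the room count.
Events (time:±→running): 1:+→1 3:+→2 5:-→1 5:-→0 5:+→1 5:+→2 5:+→3 … peak 3.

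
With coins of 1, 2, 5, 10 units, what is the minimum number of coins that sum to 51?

6

51 − 5×10→1 − 1×1→0
Total coins = 5 + 1 = 6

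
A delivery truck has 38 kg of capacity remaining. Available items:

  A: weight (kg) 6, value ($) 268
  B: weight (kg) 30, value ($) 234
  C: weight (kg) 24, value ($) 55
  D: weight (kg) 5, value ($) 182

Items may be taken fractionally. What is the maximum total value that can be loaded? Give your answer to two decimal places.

Ratios (sorted): A 44.67, D 36.40, B 7.80, C 2.29
take A (6 @ 268); take D (5 @ 182); take 27/30 of B → 210.60. Capacity used 38/38.
Total value = 660.60

660.60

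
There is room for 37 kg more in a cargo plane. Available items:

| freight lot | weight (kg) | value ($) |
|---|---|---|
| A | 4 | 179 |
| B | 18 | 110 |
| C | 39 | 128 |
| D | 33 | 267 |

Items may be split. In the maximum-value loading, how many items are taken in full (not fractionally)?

Sort by value per unit weight and fill in that order.
Order: A (179/4=44.75) > D (267/33=8.09) > B (110/18=6.11) > C (128/39=3.28)
Fill: take A (4 @ 179) → take D (33 @ 267); 37/37 used.
2 item(s) taken whole.

2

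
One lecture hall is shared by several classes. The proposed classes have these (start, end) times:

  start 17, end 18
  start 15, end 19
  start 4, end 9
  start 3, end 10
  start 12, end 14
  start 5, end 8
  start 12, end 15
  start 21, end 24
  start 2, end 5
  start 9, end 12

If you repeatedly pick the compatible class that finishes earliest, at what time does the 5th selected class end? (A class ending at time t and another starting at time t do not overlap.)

18

Sorted by end: (2,5)  (5,8)  (4,9)  (3,10)  (9,12)  (12,14)  (12,15)  (17,18)  (15,19)  (21,24)
take (2,5); take (5,8); skip (4,9); skip (3,10); take (9,12); take (12,14); take (17,18); take (21,24).
Selected: (2,5) (5,8) (9,12) (12,14) (17,18) (21,24)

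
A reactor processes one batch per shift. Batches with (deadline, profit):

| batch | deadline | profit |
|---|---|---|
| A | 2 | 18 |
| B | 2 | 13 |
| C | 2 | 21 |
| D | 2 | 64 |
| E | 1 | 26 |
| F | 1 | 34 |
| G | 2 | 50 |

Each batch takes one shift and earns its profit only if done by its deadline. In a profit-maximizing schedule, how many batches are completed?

Sort by profit descending; place each in the latest free slot ≤ its deadline.
By profit: D(d2,64), G(d2,50), F(d1,34), E(d1,26), C(d2,21), A(d2,18), B(d2,13)
D→slot 2; G→slot 1; F skipped; E skipped; C skipped; A skipped; B skipped.
2 of 7 scheduled.

2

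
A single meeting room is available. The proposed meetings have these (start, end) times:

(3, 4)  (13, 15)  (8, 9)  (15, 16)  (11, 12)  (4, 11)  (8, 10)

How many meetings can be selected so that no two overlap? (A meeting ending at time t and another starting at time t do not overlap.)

Greedy by earliest finish: after sorting by end time, pick each interval compatible with the last pick.
Sorted by end: (3,4)  (8,9)  (8,10)  (4,11)  (11,12)  (13,15)  (15,16)
take (3,4); take (8,9); skip (8,10); take (11,12); take (13,15); take (15,16).
Selected 5 meetings.

5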